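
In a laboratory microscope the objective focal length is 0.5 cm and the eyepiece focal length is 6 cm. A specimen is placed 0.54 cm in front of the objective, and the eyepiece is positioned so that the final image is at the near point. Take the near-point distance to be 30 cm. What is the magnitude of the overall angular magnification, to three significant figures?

Objective: 1/d_i = 1/f_obj - 1/d_o = 1/0.5 - 1/0.54 = 0.14815 cm^-1, so d_i = 6.750 cm.
m_obj = -d_i/d_o = -6.750/0.54 = -12.500.
Eyepiece angular magnification (image at near point): M_eye = 1 + D/f_e = 1 + 30/6 = 6.000.
Overall M = m_obj x M_eye = (-12.500)(6.000) = -75.00.
|M| = 75.00.

75.0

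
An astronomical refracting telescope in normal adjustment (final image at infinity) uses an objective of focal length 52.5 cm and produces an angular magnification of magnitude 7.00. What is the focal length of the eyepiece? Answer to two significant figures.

7.5 cm

|M| = f_obj/f_eye, so f_eye = f_obj/|M| = 52.5/7.0 = 7.500 cm.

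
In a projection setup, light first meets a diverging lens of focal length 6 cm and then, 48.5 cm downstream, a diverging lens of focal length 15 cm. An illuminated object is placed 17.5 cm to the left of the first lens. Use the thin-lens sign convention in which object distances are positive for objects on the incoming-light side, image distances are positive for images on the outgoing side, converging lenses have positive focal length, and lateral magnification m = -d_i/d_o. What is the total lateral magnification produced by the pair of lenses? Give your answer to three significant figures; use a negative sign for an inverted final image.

0.0563

Applying the thin-lens equation to the first lens, 1/(-6) = 1/17.5 + 1/d_i1, which gives d_i1 = -4.468 cm.
Its lateral magnification is m_1 = -d_i1/d_o1 = -(-4.468)/17.5 = 0.2553.
With d_i1 < 0 the first image is virtual and lies on the object side; the object distance for lens 2 is d_o2 = 48.5 - (-4.468) = 52.968 cm.
Applying the thin-lens equation again with f_2 = -15 cm and d_o2 = 52.968 cm gives d_i2 = -11.690 cm.
m_2 = -(-11.690)/(52.968) = 0.2207.
Overall magnification: m = m_1 m_2 = 0.0563.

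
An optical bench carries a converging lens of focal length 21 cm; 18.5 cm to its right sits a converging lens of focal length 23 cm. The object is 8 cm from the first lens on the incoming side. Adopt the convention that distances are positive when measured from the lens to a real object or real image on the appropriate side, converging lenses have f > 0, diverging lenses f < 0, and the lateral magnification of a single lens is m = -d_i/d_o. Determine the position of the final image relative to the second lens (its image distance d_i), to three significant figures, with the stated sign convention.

First lens: d_i1 = 1/(1/21 - 1/8) = -12.923 cm.
The intermediate image is virtual, 12.923 cm to the left of lens 1, so d_o2 = L - d_i1 = 18.5 - (-12.923) = 31.423 cm.
Second lens: d_i2 = 1/(1/23 - 1/(31.423)) = 85.804 cm.

85.8 cm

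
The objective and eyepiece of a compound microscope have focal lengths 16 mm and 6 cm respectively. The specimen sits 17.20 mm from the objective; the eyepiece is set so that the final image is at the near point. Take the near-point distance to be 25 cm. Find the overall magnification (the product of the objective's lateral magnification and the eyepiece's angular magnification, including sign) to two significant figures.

-69

Convert to cm: f_obj = 16 mm = 1.6 cm; d_o = 17.20 mm = 1.72 cm.
Objective: 1/d_i = 1/f_obj - 1/d_o = 1/1.6 - 1/1.72 = 0.04360 cm^-1, so d_i = 22.933 cm.
m_obj = -d_i/d_o = -22.933/1.72 = -13.333.
Eyepiece angular magnification (image at near point): M_eye = 1 + D/f_e = 1 + 25/6 = 5.167.
Overall M = m_obj x M_eye = (-13.333)(5.167) = -68.89.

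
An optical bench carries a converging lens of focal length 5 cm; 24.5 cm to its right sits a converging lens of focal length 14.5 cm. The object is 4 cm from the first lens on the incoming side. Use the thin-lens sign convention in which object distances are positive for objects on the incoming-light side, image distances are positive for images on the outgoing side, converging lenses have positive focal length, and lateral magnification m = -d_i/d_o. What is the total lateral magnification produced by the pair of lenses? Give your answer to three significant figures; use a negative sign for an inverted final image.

First lens: d_i1 = 1/(1/5 - 1/4) = -20.000 cm.
m_1 = -(-20.000)/4 = 5.0000.
The intermediate image is virtual, 20.000 cm to the left of lens 1, so d_o2 = L - d_i1 = 24.5 - (-20.000) = 44.500 cm.
Second lens: d_i2 = 1/(1/14.5 - 1/(44.500)) = 21.508 cm.
m_2 = -(21.508)/(44.500) = -0.4833.
Overall magnification: m = m_1 m_2 = -2.4167.

-2.42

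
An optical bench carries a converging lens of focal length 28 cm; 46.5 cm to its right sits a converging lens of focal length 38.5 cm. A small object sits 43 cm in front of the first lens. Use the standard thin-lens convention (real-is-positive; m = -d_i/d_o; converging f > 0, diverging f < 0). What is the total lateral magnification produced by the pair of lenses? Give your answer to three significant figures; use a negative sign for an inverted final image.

Lens 1: 1/d_i1 = 1/f_1 - 1/d_o1 = 1/28 - 1/43 = 0.01246 cm^-1, so d_i1 = 80.267 cm.
m_1 = -(80.267)/43 = -1.8667.
Since 80.267 cm > 46.5 cm, the first image lies past the second lens and serves as a virtual object: d_o2 = L - d_i1 = -33.767 cm.
Lens 2: 1/d_i2 = 1/f_2 - 1/d_o2 = 1/38.5 - 1/(-33.767) = 0.05559 cm^-1, so d_i2 = 17.989 cm.
m_2 = -(17.989)/(-33.767) = 0.5327.
The system's lateral magnification is m_1 m_2 = (-1.8667)(0.5327) = -0.9945.

-0.994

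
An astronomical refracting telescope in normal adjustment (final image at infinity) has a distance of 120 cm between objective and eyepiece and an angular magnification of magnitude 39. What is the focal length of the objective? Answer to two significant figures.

120 cm

In normal adjustment the tube length equals f_obj + f_eye and |M| = f_obj/f_eye.
So f_obj = 39 f_eye and 39 f_eye + f_eye = 120 cm, giving f_eye = 120/40 = 3.000 cm and f_obj = 117.000 cm.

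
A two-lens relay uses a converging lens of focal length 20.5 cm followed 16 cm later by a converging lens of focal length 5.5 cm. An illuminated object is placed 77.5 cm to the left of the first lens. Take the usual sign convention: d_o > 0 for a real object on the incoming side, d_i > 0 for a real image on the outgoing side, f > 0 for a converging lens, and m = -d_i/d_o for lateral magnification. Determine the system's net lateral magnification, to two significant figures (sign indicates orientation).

-0.11

Applying the thin-lens equation to the first lens, 1/20.5 = 1/77.5 + 1/d_i1, which gives d_i1 = 27.873 cm.
Its lateral magnification is m_1 = -d_i1/d_o1 = -(27.873)/77.5 = -0.3596.
This image would form 27.873 cm past lens 1, i.e. 11.873 cm beyond lens 2, so it is a virtual object for lens 2: d_o2 = 16 - 27.873 = -11.873 cm.
Applying the thin-lens equation again with f_2 = 5.5 cm and d_o2 = -11.873 cm gives d_i2 = 3.759 cm.
m_2 = -(3.759)/(-11.873) = 0.3166.
Total m = m_1 x m_2 = (-0.3596)(0.3166) = -0.1139.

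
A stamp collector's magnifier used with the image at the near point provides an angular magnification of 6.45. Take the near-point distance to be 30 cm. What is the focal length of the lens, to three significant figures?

For the image at the near point, M = 1 + D/f.
f = D/(M - 1) = 30/(6.45 - 1) = 5.505 cm.

5.50 cm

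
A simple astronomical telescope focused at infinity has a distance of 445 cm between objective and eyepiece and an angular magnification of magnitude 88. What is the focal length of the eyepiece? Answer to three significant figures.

In normal adjustment the tube length equals f_obj + f_eye and |M| = f_obj/f_eye.
So f_obj = 88 f_eye and 88 f_eye + f_eye = 445 cm, giving f_eye = 445/89 = 5.000 cm and f_obj = 440.000 cm.

5.00 cm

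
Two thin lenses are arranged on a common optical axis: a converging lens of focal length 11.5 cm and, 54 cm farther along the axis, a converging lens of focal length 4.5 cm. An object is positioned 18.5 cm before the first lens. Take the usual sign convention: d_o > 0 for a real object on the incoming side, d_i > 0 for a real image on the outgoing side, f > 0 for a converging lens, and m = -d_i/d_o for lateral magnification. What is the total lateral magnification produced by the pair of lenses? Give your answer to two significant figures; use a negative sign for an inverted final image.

0.39

First lens: d_i1 = 1/(1/11.5 - 1/18.5) = 30.393 cm.
m_1 = -(30.393)/18.5 = -1.6429.
That image sits 23.607 cm in front of the second lens, so d_o2 = 23.607 cm.
Second lens: d_i2 = 1/(1/4.5 - 1/(23.607)) = 5.560 cm.
m_2 = -(5.560)/(23.607) = -0.2355.
Overall magnification: m = m_1 m_2 = 0.3869.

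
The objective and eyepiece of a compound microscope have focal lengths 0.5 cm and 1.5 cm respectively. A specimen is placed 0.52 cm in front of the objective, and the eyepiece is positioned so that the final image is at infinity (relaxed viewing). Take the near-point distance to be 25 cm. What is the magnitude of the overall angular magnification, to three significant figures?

Objective: 1/d_i = 1/f_obj - 1/d_o = 1/0.5 - 1/0.52 = 0.07692 cm^-1, so d_i = 13.000 cm.
m_obj = -d_i/d_o = -13.000/0.52 = -25.000.
Eyepiece angular magnification (image at infinity): M_eye = D/f_e = 25/1.5 = 16.667.
Overall M = m_obj x M_eye = (-25.000)(16.667) = -416.67.
|M| = 416.67.

417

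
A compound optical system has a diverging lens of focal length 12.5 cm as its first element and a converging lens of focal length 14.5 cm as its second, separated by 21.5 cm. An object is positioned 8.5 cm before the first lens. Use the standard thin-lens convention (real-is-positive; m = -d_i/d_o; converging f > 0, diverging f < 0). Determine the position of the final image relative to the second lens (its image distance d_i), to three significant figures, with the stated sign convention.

31.9 cm

First lens: d_i1 = 1/(1/(-12.5) - 1/8.5) = -5.060 cm.
The intermediate image is virtual, 5.060 cm to the left of lens 1, so d_o2 = L - d_i1 = 21.5 - (-5.060) = 26.560 cm.
Second lens: d_i2 = 1/(1/14.5 - 1/(26.560)) = 31.934 cm.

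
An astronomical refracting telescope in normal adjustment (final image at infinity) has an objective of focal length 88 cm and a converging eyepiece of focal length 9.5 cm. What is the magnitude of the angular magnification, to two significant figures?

|M| = f_obj/|f_eye| = 88/9.5 = 9.263.

9.3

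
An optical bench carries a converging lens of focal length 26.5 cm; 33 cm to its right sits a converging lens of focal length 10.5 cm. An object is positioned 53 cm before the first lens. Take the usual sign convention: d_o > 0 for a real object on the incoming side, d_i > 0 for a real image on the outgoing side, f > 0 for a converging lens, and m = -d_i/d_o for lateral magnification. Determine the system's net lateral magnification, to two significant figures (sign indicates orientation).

Applying the thin-lens equation to the first lens, 1/26.5 = 1/53 + 1/d_i1, which gives d_i1 = 53.000 cm.
Its lateral magnification is m_1 = -d_i1/d_o1 = -(53.000)/53 = -1.0000.
Since 53.000 cm > 33 cm, the first image lies past the second lens and serves as a virtual object: d_o2 = L - d_i1 = -20.000 cm.
Applying the thin-lens equation again with f_2 = 10.5 cm and d_o2 = -20.000 cm gives d_i2 = 6.885 cm.
m_2 = -(6.885)/(-20.000) = 0.3443.
Overall magnification: m = m_1 m_2 = -0.3443.

-0.34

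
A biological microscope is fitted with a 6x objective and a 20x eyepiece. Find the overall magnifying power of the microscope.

The overall magnification of a compound microscope is the product of the objective and eyepiece magnifications:
M = M_obj x M_eye = 6 x 20 = 120.

120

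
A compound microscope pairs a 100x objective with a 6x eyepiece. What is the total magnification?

The overall magnification of a compound microscope is the product of the objective and eyepiece magnifications:
M = M_obj x M_eye = 100 x 6 = 600.

600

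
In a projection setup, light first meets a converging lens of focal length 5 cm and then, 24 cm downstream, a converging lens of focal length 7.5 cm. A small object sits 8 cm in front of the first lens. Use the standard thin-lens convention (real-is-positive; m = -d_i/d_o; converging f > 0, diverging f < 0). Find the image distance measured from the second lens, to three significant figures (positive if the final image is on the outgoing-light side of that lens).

25.3 cm

Applying the thin-lens equation to the first lens, 1/5 = 1/8 + 1/d_i1, which gives d_i1 = 13.333 cm.
The intermediate image is 13.333 cm to the right of lens 1, so d_o2 = L - d_i1 = 24 - 13.333 = 10.667 cm.
Applying the thin-lens equation again with f_2 = 7.5 cm and d_o2 = 10.667 cm gives d_i2 = 25.263 cm.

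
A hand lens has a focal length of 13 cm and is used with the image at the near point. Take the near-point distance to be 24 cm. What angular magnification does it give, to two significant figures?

M = 1 + D/f = 1 + 24/13 = 2.846.

2.8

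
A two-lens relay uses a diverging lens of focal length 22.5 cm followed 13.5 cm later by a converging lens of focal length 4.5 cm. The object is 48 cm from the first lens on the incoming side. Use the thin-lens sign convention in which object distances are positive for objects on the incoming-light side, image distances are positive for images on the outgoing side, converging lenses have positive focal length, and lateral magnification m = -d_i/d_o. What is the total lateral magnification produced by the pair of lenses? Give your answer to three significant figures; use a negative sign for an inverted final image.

-0.0591

First lens: d_i1 = 1/(1/(-22.5) - 1/48) = -15.319 cm.
m_1 = -(-15.319)/48 = 0.3191.
The intermediate image is virtual, 15.319 cm to the left of lens 1, so d_o2 = L - d_i1 = 13.5 - (-15.319) = 28.819 cm.
Second lens: d_i2 = 1/(1/4.5 - 1/(28.819)) = 5.333 cm.
m_2 = -(5.333)/(28.819) = -0.1850.
Overall magnification: m = m_1 m_2 = -0.0591.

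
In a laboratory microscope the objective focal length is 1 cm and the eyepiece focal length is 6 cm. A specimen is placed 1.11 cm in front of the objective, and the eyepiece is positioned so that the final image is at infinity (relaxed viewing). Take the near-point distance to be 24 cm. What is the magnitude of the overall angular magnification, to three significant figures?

Objective: 1/d_i = 1/f_obj - 1/d_o = 1/1 - 1/1.11 = 0.09910 cm^-1, so d_i = 10.091 cm.
m_obj = -d_i/d_o = -10.091/1.11 = -9.091.
Eyepiece angular magnification (image at infinity): M_eye = D/f_e = 24/6 = 4.000.
Overall M = m_obj x M_eye = (-9.091)(4.000) = -36.36.
|M| = 36.36.

36.4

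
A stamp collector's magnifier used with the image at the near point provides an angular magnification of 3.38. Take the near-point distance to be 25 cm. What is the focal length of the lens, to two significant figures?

11 cm

For the image at the near point, M = 1 + D/f.
f = D/(M - 1) = 25/(3.38 - 1) = 10.504 cm.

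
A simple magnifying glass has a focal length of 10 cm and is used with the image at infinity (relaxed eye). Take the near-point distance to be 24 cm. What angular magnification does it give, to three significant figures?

M = D/f = 24/10 = 2.400.

2.40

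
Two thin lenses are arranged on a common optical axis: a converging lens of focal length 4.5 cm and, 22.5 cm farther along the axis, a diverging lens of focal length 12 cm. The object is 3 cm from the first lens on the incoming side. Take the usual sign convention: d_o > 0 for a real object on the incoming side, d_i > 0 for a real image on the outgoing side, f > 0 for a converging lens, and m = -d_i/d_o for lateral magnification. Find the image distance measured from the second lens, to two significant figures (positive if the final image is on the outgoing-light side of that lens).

Applying the thin-lens equation to the first lens, 1/4.5 = 1/3 + 1/d_i1, which gives d_i1 = -9.000 cm.
With d_i1 < 0 the first image is virtual and lies on the object side; the object distance for lens 2 is d_o2 = 22.5 - (-9.000) = 31.500 cm.
Applying the thin-lens equation again with f_2 = -12 cm and d_o2 = 31.500 cm gives d_i2 = -8.690 cm.

-8.7 cm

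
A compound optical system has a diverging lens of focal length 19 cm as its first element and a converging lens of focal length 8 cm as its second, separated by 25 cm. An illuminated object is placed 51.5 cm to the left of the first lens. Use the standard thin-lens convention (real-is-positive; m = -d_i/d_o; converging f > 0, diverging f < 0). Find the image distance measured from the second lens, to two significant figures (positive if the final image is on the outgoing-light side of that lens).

First lens: d_i1 = 1/(1/(-19) - 1/51.5) = -13.879 cm.
With d_i1 < 0 the first image is virtual and lies on the object side; the object distance for lens 2 is d_o2 = 25 - (-13.879) = 38.879 cm.
Second lens: d_i2 = 1/(1/8 - 1/(38.879)) = 10.073 cm.

10 cm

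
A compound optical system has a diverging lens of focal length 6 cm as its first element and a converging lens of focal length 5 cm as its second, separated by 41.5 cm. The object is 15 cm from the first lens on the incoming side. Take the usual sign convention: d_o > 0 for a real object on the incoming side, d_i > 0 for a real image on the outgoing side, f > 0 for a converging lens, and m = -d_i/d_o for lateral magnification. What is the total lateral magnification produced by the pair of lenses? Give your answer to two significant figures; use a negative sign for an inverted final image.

-0.035

First lens: d_i1 = 1/(1/(-6) - 1/15) = -4.286 cm.
m_1 = -(-4.286)/15 = 0.2857.
With d_i1 < 0 the first image is virtual and lies on the object side; the object distance for lens 2 is d_o2 = 41.5 - (-4.286) = 45.786 cm.
Second lens: d_i2 = 1/(1/5 - 1/(45.786)) = 5.613 cm.
m_2 = -(5.613)/(45.786) = -0.1226.
Overall magnification: m = m_1 m_2 = -0.0350.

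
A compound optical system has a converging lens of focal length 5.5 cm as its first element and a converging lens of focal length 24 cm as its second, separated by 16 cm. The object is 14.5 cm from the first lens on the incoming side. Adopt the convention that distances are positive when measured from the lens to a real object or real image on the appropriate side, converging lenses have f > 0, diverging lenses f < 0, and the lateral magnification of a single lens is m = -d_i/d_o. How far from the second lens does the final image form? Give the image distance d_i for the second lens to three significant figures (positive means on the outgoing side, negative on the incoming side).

-10.2 cm

Applying the thin-lens equation to the first lens, 1/5.5 = 1/14.5 + 1/d_i1, which gives d_i1 = 8.861 cm.
That image sits 7.139 cm in front of the second lens, so d_o2 = 7.139 cm.
Applying the thin-lens equation again with f_2 = 24 cm and d_o2 = 7.139 cm gives d_i2 = -10.161 cm.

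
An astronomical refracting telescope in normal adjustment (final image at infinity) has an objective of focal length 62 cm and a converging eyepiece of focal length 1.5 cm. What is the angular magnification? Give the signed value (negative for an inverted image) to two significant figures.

-41

M = -f_obj/f_eye = -62/(1.5) = -41.333.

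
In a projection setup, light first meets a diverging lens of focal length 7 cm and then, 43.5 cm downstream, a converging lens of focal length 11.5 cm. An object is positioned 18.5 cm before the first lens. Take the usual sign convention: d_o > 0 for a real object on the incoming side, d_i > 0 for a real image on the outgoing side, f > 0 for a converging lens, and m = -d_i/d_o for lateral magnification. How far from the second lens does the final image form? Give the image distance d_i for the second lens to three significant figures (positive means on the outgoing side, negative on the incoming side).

Applying the thin-lens equation to the first lens, 1/(-7) = 1/18.5 + 1/d_i1, which gives d_i1 = -5.078 cm.
The intermediate image is virtual, 5.078 cm to the left of lens 1, so d_o2 = L - d_i1 = 43.5 - (-5.078) = 48.578 cm.
Applying the thin-lens equation again with f_2 = 11.5 cm and d_o2 = 48.578 cm gives d_i2 = 15.067 cm.

15.1 cm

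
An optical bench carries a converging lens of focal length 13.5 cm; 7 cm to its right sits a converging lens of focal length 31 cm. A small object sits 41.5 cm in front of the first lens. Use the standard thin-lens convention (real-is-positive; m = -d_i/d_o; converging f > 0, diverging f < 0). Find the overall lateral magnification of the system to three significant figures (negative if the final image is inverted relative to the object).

Applying the thin-lens equation to the first lens, 1/13.5 = 1/41.5 + 1/d_i1, which gives d_i1 = 20.009 cm.
Its lateral magnification is m_1 = -d_i1/d_o1 = -(20.009)/41.5 = -0.4821.
Since 20.009 cm > 7 cm, the first image lies past the second lens and serves as a virtual object: d_o2 = L - d_i1 = -13.009 cm.
Applying the thin-lens equation again with f_2 = 31 cm and d_o2 = -13.009 cm gives d_i2 = 9.164 cm.
m_2 = -(9.164)/(-13.009) = 0.7044.
The system's lateral magnification is m_1 m_2 = (-0.4821)(0.7044) = -0.3396.

-0.340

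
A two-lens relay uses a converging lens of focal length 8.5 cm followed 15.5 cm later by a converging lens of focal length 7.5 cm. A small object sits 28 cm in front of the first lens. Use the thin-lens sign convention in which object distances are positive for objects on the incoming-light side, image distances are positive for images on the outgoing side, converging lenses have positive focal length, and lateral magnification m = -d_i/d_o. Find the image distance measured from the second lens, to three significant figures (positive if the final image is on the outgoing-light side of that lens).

-5.88 cm

First lens: d_i1 = 1/(1/8.5 - 1/28) = 12.205 cm.
That image sits 3.295 cm in front of the second lens, so d_o2 = 3.295 cm.
Second lens: d_i2 = 1/(1/7.5 - 1/(3.295)) = -5.877 cm.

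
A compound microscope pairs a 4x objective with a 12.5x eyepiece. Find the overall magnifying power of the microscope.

50

The overall magnification of a compound microscope is the product of the objective and eyepiece magnifications:
M = M_obj x M_eye = 4 x 12.5 = 50.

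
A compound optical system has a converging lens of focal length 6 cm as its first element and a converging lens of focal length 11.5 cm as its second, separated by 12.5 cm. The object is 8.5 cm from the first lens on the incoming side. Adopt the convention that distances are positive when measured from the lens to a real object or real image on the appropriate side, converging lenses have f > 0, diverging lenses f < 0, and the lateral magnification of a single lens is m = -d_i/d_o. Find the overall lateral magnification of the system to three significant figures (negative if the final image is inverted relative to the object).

First lens: d_i1 = 1/(1/6 - 1/8.5) = 20.400 cm.
m_1 = -(20.400)/8.5 = -2.4000.
This image would form 20.400 cm past lens 1, i.e. 7.900 cm beyond lens 2, so it is a virtual object for lens 2: d_o2 = 12.5 - 20.400 = -7.900 cm.
Second lens: d_i2 = 1/(1/11.5 - 1/(-7.900)) = 4.683 cm.
m_2 = -(4.683)/(-7.900) = 0.5928.
Total m = m_1 x m_2 = (-2.4000)(0.5928) = -1.4227.

-1.42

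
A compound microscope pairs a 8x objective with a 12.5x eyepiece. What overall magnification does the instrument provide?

The overall magnification of a compound microscope is the product of the objective and eyepiece magnifications:
M = M_obj x M_eye = 8 x 12.5 = 100.

100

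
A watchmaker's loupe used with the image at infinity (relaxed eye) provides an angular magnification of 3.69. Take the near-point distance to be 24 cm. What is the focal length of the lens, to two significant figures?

6.5 cm

For the image at infinity, M = D/f.
f = D/M = 24/3.69 = 6.504 cm.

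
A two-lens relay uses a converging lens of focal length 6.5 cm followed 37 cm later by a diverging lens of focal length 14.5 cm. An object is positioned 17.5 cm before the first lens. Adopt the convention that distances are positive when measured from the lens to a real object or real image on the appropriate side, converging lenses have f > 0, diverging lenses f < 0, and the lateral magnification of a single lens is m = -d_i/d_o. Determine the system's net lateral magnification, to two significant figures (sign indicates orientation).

-0.21

Applying the thin-lens equation to the first lens, 1/6.5 = 1/17.5 + 1/d_i1, which gives d_i1 = 10.341 cm.
Its lateral magnification is m_1 = -d_i1/d_o1 = -(10.341)/17.5 = -0.5909.
The intermediate image is 10.341 cm to the right of lens 1, so d_o2 = L - d_i1 = 37 - 10.341 = 26.659 cm.
Applying the thin-lens equation again with f_2 = -14.5 cm and d_o2 = 26.659 cm gives d_i2 = -9.392 cm.
m_2 = -(-9.392)/(26.659) = 0.3523.
The system's lateral magnification is m_1 m_2 = (-0.5909)(0.3523) = -0.2082.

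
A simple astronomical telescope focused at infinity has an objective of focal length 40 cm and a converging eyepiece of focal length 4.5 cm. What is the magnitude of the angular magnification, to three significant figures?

8.89

|M| = f_obj/|f_eye| = 40/4.5 = 8.889.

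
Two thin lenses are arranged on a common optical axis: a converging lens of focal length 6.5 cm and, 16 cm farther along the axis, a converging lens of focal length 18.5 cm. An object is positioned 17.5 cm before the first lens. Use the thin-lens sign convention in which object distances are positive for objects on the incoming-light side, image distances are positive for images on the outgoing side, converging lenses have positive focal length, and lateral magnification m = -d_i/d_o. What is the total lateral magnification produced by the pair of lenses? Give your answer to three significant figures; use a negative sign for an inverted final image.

-0.851

First lens: d_i1 = 1/(1/6.5 - 1/17.5) = 10.341 cm.
m_1 = -(10.341)/17.5 = -0.5909.
The intermediate image is 10.341 cm to the right of lens 1, so d_o2 = L - d_i1 = 16 - 10.341 = 5.659 cm.
Second lens: d_i2 = 1/(1/18.5 - 1/(5.659)) = -8.153 cm.
m_2 = -(-8.153)/(5.659) = 1.4407.
Overall magnification: m = m_1 m_2 = -0.8513.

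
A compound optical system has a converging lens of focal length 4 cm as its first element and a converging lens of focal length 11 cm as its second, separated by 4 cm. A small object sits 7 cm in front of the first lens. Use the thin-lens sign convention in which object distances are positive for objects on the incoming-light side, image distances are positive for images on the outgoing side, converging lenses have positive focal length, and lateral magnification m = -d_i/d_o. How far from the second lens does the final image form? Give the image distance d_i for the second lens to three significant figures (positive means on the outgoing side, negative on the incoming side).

Lens 1: 1/d_i1 = 1/f_1 - 1/d_o1 = 1/4 - 1/7 = 0.10714 cm^-1, so d_i1 = 9.333 cm.
This image would form 9.333 cm past lens 1, i.e. 5.333 cm beyond lens 2, so it is a virtual object for lens 2: d_o2 = 4 - 9.333 = -5.333 cm.
Lens 2: 1/d_i2 = 1/f_2 - 1/d_o2 = 1/11 - 1/(-5.333) = 0.27841 cm^-1, so d_i2 = 3.592 cm.

3.59 cm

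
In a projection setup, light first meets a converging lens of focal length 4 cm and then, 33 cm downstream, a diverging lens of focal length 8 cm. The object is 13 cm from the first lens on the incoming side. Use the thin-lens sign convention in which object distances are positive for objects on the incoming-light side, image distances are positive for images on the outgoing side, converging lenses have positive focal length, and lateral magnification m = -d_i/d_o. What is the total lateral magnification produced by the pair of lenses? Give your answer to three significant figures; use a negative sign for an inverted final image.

Lens 1: 1/d_i1 = 1/f_1 - 1/d_o1 = 1/4 - 1/13 = 0.17308 cm^-1, so d_i1 = 5.778 cm.
m_1 = -(5.778)/13 = -0.4444.
Object distance for lens 2: d_o2 = 33 - 5.778 = 27.222 cm.
Lens 2: 1/d_i2 = 1/f_2 - 1/d_o2 = 1/(-8) - 1/(27.222) = -0.16173 cm^-1, so d_i2 = -6.183 cm.
m_2 = -(-6.183)/(27.222) = 0.2271.
The system's lateral magnification is m_1 m_2 = (-0.4444)(0.2271) = -0.1009.

-0.101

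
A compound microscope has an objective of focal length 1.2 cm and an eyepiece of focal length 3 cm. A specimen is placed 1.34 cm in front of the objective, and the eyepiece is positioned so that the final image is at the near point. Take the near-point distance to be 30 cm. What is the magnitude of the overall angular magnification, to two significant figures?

Objective: 1/d_i = 1/f_obj - 1/d_o = 1/1.2 - 1/1.34 = 0.08706 cm^-1, so d_i = 11.486 cm.
m_obj = -d_i/d_o = -11.486/1.34 = -8.571.
Eyepiece angular magnification (image at near point): M_eye = 1 + D/f_e = 1 + 30/3 = 11.000.
Overall M = m_obj x M_eye = (-8.571)(11.000) = -94.29.
|M| = 94.29.

94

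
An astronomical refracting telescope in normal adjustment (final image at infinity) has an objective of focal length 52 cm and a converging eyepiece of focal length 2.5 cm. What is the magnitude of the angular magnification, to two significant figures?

|M| = f_obj/|f_eye| = 52/2.5 = 20.800.

21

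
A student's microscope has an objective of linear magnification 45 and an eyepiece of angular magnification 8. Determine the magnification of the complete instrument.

360

The overall magnification of a compound microscope is the product of the objective and eyepiece magnifications:
M = M_obj x M_eye = 45 x 8 = 360.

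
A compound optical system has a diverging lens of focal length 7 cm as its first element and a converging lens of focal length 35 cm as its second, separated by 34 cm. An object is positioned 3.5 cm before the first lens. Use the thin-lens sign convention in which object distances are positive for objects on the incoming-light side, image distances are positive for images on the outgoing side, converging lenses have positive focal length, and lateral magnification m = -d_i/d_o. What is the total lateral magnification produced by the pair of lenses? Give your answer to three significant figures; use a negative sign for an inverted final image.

Applying the thin-lens equation to the first lens, 1/(-7) = 1/3.5 + 1/d_i1, which gives d_i1 = -2.333 cm.
Its lateral magnification is m_1 = -d_i1/d_o1 = -(-2.333)/3.5 = 0.6667.
With d_i1 < 0 the first image is virtual and lies on the object side; the object distance for lens 2 is d_o2 = 34 - (-2.333) = 36.333 cm.
Applying the thin-lens equation again with f_2 = 35 cm and d_o2 = 36.333 cm gives d_i2 = 953.750 cm.
m_2 = -(953.750)/(36.333) = -26.2500.
Overall magnification: m = m_1 m_2 = -17.5000.

-17.5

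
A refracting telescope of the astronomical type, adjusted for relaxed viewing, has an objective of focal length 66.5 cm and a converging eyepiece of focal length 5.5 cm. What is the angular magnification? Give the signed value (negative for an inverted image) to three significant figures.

-12.1

M = -f_obj/f_eye = -66.5/(5.5) = -12.091.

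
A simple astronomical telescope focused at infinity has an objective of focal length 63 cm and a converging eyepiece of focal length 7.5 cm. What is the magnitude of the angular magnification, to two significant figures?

|M| = f_obj/|f_eye| = 63/7.5 = 8.400.

8.4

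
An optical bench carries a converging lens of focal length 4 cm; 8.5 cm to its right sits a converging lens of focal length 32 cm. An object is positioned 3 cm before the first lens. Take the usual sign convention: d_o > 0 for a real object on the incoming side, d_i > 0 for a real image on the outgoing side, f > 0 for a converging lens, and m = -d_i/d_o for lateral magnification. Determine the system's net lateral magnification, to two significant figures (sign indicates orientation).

Applying the thin-lens equation to the first lens, 1/4 = 1/3 + 1/d_i1, which gives d_i1 = -12.000 cm.
Its lateral magnification is m_1 = -d_i1/d_o1 = -(-12.000)/3 = 4.0000.
The intermediate image is virtual, 12.000 cm to the left of lens 1, so d_o2 = L - d_i1 = 8.5 - (-12.000) = 20.500 cm.
Applying the thin-lens equation again with f_2 = 32 cm and d_o2 = 20.500 cm gives d_i2 = -57.043 cm.
m_2 = -(-57.043)/(20.500) = 2.7826.
The system's lateral magnification is m_1 m_2 = (4.0000)(2.7826) = 11.1304.

11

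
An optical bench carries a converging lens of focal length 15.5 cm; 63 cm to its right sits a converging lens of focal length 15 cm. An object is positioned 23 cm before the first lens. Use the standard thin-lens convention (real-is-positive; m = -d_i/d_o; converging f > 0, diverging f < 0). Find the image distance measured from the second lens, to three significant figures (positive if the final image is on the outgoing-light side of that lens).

Applying the thin-lens equation to the first lens, 1/15.5 = 1/23 + 1/d_i1, which gives d_i1 = 47.533 cm.
That image sits 15.467 cm in front of the second lens, so d_o2 = 15.467 cm.
Applying the thin-lens equation again with f_2 = 15 cm and d_o2 = 15.467 cm gives d_i2 = 497.143 cm.

497 cm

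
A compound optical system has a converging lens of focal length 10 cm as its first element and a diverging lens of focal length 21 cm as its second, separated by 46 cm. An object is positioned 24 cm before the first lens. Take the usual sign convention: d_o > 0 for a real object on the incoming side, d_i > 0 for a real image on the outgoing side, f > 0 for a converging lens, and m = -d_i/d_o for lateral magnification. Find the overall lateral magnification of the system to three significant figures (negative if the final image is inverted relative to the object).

-0.301

Applying the thin-lens equation to the first lens, 1/10 = 1/24 + 1/d_i1, which gives d_i1 = 17.143 cm.
Its lateral magnification is m_1 = -d_i1/d_o1 = -(17.143)/24 = -0.7143.
Object distance for lens 2: d_o2 = 46 - 17.143 = 28.857 cm.
Applying the thin-lens equation again with f_2 = -21 cm and d_o2 = 28.857 cm gives d_i2 = -12.155 cm.
m_2 = -(-12.155)/(28.857) = 0.4212.
The system's lateral magnification is m_1 m_2 = (-0.7143)(0.4212) = -0.3009.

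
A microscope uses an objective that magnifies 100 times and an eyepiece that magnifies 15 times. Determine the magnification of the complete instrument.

The overall magnification of a compound microscope is the product of the objective and eyepiece magnifications:
M = M_obj x M_eye = 100 x 15 = 1500.

1500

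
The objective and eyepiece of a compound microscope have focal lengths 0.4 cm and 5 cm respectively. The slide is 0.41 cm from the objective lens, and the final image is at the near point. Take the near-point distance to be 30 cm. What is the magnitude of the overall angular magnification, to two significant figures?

280

Objective: 1/d_i = 1/f_obj - 1/d_o = 1/0.4 - 1/0.41 = 0.06098 cm^-1, so d_i = 16.400 cm.
m_obj = -d_i/d_o = -16.400/0.41 = -40.000.
Eyepiece angular magnification (image at near point): M_eye = 1 + D/f_e = 1 + 30/5 = 7.000.
Overall M = m_obj x M_eye = (-40.000)(7.000) = -280.00.
|M| = 280.00.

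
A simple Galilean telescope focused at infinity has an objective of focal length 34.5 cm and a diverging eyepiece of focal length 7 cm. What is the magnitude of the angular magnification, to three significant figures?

4.93

|M| = f_obj/|f_eye| = 34.5/7 = 4.929.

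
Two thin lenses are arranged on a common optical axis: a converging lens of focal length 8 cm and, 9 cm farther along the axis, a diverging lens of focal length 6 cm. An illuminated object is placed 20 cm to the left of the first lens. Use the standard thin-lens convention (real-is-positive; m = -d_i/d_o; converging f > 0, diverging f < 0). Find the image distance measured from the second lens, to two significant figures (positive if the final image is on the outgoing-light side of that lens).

Lens 1: 1/d_i1 = 1/f_1 - 1/d_o1 = 1/8 - 1/20 = 0.07500 cm^-1, so d_i1 = 13.333 cm.
Since 13.333 cm > 9 cm, the first image lies past the second lens and serves as a virtual object: d_o2 = L - d_i1 = -4.333 cm.
Lens 2: 1/d_i2 = 1/f_2 - 1/d_o2 = 1/(-6) - 1/(-4.333) = 0.06410 cm^-1, so d_i2 = 15.600 cm.

16 cm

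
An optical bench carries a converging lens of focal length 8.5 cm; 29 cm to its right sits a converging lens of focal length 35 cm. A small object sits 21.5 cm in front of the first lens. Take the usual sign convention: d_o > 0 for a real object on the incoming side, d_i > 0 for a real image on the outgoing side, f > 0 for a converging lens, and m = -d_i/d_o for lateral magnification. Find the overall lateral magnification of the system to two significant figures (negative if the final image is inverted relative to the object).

Lens 1: 1/d_i1 = 1/f_1 - 1/d_o1 = 1/8.5 - 1/21.5 = 0.07114 cm^-1, so d_i1 = 14.058 cm.
m_1 = -(14.058)/21.5 = -0.6538.
The intermediate image is 14.058 cm to the right of lens 1, so d_o2 = L - d_i1 = 29 - 14.058 = 14.942 cm.
Lens 2: 1/d_i2 = 1/f_2 - 1/d_o2 = 1/35 - 1/(14.942) = -0.03835 cm^-1, so d_i2 = -26.074 cm.
m_2 = -(-26.074)/(14.942) = 1.7450.
Total m = m_1 x m_2 = (-0.6538)(1.7450) = -1.1409.

-1.1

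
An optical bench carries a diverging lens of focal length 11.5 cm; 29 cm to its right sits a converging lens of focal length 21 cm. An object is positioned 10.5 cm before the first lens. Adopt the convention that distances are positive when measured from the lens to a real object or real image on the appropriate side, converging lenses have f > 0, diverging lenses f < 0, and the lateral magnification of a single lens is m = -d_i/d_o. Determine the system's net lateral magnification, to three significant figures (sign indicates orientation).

-0.814

Lens 1: 1/d_i1 = 1/f_1 - 1/d_o1 = 1/(-11.5) - 1/10.5 = -0.18219 cm^-1, so d_i1 = -5.489 cm.
m_1 = -(-5.489)/10.5 = 0.5227.
With d_i1 < 0 the first image is virtual and lies on the object side; the object distance for lens 2 is d_o2 = 29 - (-5.489) = 34.489 cm.
Lens 2: 1/d_i2 = 1/f_2 - 1/d_o2 = 1/21 - 1/(34.489) = 0.01862 cm^-1, so d_i2 = 53.694 cm.
m_2 = -(53.694)/(34.489) = -1.5569.
Total m = m_1 x m_2 = (0.5227)(-1.5569) = -0.8138.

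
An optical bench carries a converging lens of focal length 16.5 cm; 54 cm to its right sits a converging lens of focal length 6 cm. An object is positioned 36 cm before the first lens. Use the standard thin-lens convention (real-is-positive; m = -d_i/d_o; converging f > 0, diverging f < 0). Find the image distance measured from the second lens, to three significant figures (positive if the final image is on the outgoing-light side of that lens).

First lens: d_i1 = 1/(1/16.5 - 1/36) = 30.462 cm.
That image sits 23.538 cm in front of the second lens, so d_o2 = 23.538 cm.
Second lens: d_i2 = 1/(1/6 - 1/(23.538)) = 8.053 cm.

8.05 cm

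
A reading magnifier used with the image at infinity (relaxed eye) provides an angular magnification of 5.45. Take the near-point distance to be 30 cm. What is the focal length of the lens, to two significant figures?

For the image at infinity, M = D/f.
f = D/M = 30/5.45 = 5.505 cm.

5.5 cm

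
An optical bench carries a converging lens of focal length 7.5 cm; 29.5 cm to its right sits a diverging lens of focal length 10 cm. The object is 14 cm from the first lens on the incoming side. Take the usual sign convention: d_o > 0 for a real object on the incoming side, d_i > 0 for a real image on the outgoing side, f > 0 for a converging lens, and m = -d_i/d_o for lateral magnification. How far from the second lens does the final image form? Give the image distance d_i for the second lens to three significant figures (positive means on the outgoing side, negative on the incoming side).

First lens: d_i1 = 1/(1/7.5 - 1/14) = 16.154 cm.
That image sits 13.346 cm in front of the second lens, so d_o2 = 13.346 cm.
Second lens: d_i2 = 1/(1/(-10) - 1/(13.346)) = -5.717 cm.

-5.72 cm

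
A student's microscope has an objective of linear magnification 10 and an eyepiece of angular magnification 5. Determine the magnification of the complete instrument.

The overall magnification of a compound microscope is the product of the objective and eyepiece magnifications:
M = M_obj x M_eye = 10 x 5 = 50.

50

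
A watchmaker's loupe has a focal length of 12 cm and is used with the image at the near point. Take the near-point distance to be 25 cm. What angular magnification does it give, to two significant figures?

M = 1 + D/f = 1 + 25/12 = 3.083.

3.1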